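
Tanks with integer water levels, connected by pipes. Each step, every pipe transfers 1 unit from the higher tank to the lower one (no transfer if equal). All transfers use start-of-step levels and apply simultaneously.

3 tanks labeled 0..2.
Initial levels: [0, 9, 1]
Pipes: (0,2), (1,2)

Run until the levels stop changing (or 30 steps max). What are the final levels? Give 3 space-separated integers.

Answer: 3 3 4

Derivation:
Step 1: flows [2->0,1->2] -> levels [1 8 1]
Step 2: flows [0=2,1->2] -> levels [1 7 2]
Step 3: flows [2->0,1->2] -> levels [2 6 2]
Step 4: flows [0=2,1->2] -> levels [2 5 3]
Step 5: flows [2->0,1->2] -> levels [3 4 3]
Step 6: flows [0=2,1->2] -> levels [3 3 4]
Step 7: flows [2->0,2->1] -> levels [4 4 2]
Step 8: flows [0->2,1->2] -> levels [3 3 4]
  -> period-2 cycle: step 8 state = step 6 state; never stabilizes
  -> state at step 30: (30-6) mod 2 = 0, same as step 6 -> [3 3 4]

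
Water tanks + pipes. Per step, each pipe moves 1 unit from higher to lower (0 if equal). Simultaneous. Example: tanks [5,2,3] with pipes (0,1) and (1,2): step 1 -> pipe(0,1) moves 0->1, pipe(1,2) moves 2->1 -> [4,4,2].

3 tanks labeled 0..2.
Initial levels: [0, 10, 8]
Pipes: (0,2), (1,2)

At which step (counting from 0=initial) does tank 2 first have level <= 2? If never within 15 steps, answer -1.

Answer: -1

Derivation:
Step 1: flows [2->0,1->2] -> levels [1 9 8]
Step 2: flows [2->0,1->2] -> levels [2 8 8]
Step 3: flows [2->0,1=2] -> levels [3 8 7]
Step 4: flows [2->0,1->2] -> levels [4 7 7]
Step 5: flows [2->0,1=2] -> levels [5 7 6]
Step 6: flows [2->0,1->2] -> levels [6 6 6]
Step 7: flows [0=2,1=2] -> levels [6 6 6]
  -> stable; tank 2 stays at 6 > 2
Tank 2 never reaches <=2 within 15 steps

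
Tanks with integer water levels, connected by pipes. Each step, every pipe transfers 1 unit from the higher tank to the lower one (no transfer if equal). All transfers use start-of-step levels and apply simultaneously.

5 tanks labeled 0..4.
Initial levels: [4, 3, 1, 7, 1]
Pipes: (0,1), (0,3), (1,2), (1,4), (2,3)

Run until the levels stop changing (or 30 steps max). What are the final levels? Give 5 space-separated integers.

Step 1: flows [0->1,3->0,1->2,1->4,3->2] -> levels [4 2 3 5 2]
Step 2: flows [0->1,3->0,2->1,1=4,3->2] -> levels [4 4 3 3 2]
Step 3: flows [0=1,0->3,1->2,1->4,2=3] -> levels [3 2 4 4 3]
Step 4: flows [0->1,3->0,2->1,4->1,2=3] -> levels [3 5 3 3 2]
Step 5: flows [1->0,0=3,1->2,1->4,2=3] -> levels [4 2 4 3 3]
Step 6: flows [0->1,0->3,2->1,4->1,2->3] -> levels [2 5 2 5 2]
Step 7: flows [1->0,3->0,1->2,1->4,3->2] -> levels [4 2 4 3 3]
  -> period-2 cycle: step 7 state = step 5 state; never stabilizes
  -> state at step 30: (30-5) mod 2 = 1, same as step 6 -> [2 5 2 5 2]

Answer: 2 5 2 5 2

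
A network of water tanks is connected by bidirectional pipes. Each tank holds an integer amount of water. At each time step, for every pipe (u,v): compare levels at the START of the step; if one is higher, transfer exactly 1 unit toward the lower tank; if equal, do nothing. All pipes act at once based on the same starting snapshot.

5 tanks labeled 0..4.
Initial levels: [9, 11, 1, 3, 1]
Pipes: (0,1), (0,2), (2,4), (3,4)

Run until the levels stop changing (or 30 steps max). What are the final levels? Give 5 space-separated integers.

Step 1: flows [1->0,0->2,2=4,3->4] -> levels [9 10 2 2 2]
Step 2: flows [1->0,0->2,2=4,3=4] -> levels [9 9 3 2 2]
Step 3: flows [0=1,0->2,2->4,3=4] -> levels [8 9 3 2 3]
Step 4: flows [1->0,0->2,2=4,4->3] -> levels [8 8 4 3 2]
Step 5: flows [0=1,0->2,2->4,3->4] -> levels [7 8 4 2 4]
Step 6: flows [1->0,0->2,2=4,4->3] -> levels [7 7 5 3 3]
Step 7: flows [0=1,0->2,2->4,3=4] -> levels [6 7 5 3 4]
Step 8: flows [1->0,0->2,2->4,4->3] -> levels [6 6 5 4 4]
Step 9: flows [0=1,0->2,2->4,3=4] -> levels [5 6 5 4 5]
Step 10: flows [1->0,0=2,2=4,4->3] -> levels [6 5 5 5 4]
Step 11: flows [0->1,0->2,2->4,3->4] -> levels [4 6 5 4 6]
Step 12: flows [1->0,2->0,4->2,4->3] -> levels [6 5 5 5 4]
  -> period-2 cycle: step 12 state = step 10 state; never stabilizes
  -> state at step 30: (30-10) mod 2 = 0, same as step 10 -> [6 5 5 5 4]

Answer: 6 5 5 5 4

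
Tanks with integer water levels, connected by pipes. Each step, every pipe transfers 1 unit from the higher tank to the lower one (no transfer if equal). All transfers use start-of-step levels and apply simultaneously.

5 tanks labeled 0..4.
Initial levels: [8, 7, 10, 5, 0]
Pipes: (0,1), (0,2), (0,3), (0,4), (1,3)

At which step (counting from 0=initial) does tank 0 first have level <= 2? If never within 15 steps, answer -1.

Answer: -1

Derivation:
Step 1: flows [0->1,2->0,0->3,0->4,1->3] -> levels [6 7 9 7 1]
Step 2: flows [1->0,2->0,3->0,0->4,1=3] -> levels [8 6 8 6 2]
Step 3: flows [0->1,0=2,0->3,0->4,1=3] -> levels [5 7 8 7 3]
Step 4: flows [1->0,2->0,3->0,0->4,1=3] -> levels [7 6 7 6 4]
Step 5: flows [0->1,0=2,0->3,0->4,1=3] -> levels [4 7 7 7 5]
Step 6: flows [1->0,2->0,3->0,4->0,1=3] -> levels [8 6 6 6 4]
Step 7: flows [0->1,0->2,0->3,0->4,1=3] -> levels [4 7 7 7 5]
  -> period-2 cycle (repeats step 5); tank 0 never drops to <=2
Tank 0 never reaches <=2 within 15 steps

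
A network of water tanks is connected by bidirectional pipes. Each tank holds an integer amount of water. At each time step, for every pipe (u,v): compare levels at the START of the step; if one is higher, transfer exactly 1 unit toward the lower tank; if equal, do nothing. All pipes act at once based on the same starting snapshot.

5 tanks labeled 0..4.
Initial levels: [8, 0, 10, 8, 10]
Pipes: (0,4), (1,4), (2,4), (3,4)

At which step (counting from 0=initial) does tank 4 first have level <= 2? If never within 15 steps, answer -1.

Answer: -1

Derivation:
Step 1: flows [4->0,4->1,2=4,4->3] -> levels [9 1 10 9 7]
Step 2: flows [0->4,4->1,2->4,3->4] -> levels [8 2 9 8 9]
Step 3: flows [4->0,4->1,2=4,4->3] -> levels [9 3 9 9 6]
Step 4: flows [0->4,4->1,2->4,3->4] -> levels [8 4 8 8 8]
Step 5: flows [0=4,4->1,2=4,3=4] -> levels [8 5 8 8 7]
Step 6: flows [0->4,4->1,2->4,3->4] -> levels [7 6 7 7 9]
Step 7: flows [4->0,4->1,4->2,4->3] -> levels [8 7 8 8 5]
Step 8: flows [0->4,1->4,2->4,3->4] -> levels [7 6 7 7 9]
  -> period-2 cycle (repeats step 6); tank 4 never drops to <=2
Tank 4 never reaches <=2 within 15 steps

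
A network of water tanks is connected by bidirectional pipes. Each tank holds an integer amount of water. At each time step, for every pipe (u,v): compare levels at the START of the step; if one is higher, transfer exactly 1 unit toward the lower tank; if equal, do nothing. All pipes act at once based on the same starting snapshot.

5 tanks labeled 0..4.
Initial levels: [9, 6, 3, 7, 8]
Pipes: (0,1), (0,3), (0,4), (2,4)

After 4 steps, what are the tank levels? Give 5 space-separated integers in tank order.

Step 1: flows [0->1,0->3,0->4,4->2] -> levels [6 7 4 8 8]
Step 2: flows [1->0,3->0,4->0,4->2] -> levels [9 6 5 7 6]
Step 3: flows [0->1,0->3,0->4,4->2] -> levels [6 7 6 8 6]
Step 4: flows [1->0,3->0,0=4,2=4] -> levels [8 6 6 7 6]

Answer: 8 6 6 7 6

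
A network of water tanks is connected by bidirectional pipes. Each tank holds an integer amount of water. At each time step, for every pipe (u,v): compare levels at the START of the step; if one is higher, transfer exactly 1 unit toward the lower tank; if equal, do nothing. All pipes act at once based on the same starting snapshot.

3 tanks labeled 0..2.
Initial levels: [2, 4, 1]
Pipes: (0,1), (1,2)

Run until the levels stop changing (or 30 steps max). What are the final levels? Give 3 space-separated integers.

Answer: 2 3 2

Derivation:
Step 1: flows [1->0,1->2] -> levels [3 2 2]
Step 2: flows [0->1,1=2] -> levels [2 3 2]
Step 3: flows [1->0,1->2] -> levels [3 1 3]
Step 4: flows [0->1,2->1] -> levels [2 3 2]
  -> period-2 cycle: step 4 state = step 2 state; never stabilizes
  -> state at step 30: (30-2) mod 2 = 0, same as step 2 -> [2 3 2]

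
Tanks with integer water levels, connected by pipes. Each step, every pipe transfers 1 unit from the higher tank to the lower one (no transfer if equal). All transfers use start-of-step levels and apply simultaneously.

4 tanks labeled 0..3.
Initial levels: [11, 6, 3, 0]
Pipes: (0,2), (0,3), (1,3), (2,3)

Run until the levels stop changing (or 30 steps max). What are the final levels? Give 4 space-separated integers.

Step 1: flows [0->2,0->3,1->3,2->3] -> levels [9 5 3 3]
Step 2: flows [0->2,0->3,1->3,2=3] -> levels [7 4 4 5]
Step 3: flows [0->2,0->3,3->1,3->2] -> levels [5 5 6 4]
Step 4: flows [2->0,0->3,1->3,2->3] -> levels [5 4 4 7]
Step 5: flows [0->2,3->0,3->1,3->2] -> levels [5 5 6 4]
  -> period-2 cycle: step 5 state = step 3 state; never stabilizes
  -> state at step 30: (30-3) mod 2 = 1, same as step 4 -> [5 4 4 7]

Answer: 5 4 4 7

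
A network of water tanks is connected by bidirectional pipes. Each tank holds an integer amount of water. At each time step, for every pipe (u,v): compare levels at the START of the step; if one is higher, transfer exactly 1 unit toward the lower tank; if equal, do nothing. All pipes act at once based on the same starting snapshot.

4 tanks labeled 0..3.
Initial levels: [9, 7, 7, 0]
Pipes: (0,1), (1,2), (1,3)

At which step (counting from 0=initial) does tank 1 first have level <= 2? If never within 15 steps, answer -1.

Step 1: flows [0->1,1=2,1->3] -> levels [8 7 7 1]
Step 2: flows [0->1,1=2,1->3] -> levels [7 7 7 2]
Step 3: flows [0=1,1=2,1->3] -> levels [7 6 7 3]
Step 4: flows [0->1,2->1,1->3] -> levels [6 7 6 4]
Step 5: flows [1->0,1->2,1->3] -> levels [7 4 7 5]
Step 6: flows [0->1,2->1,3->1] -> levels [6 7 6 4]
  -> period-2 cycle (repeats step 4); tank 1 never drops to <=2
Tank 1 never reaches <=2 within 15 steps

Answer: -1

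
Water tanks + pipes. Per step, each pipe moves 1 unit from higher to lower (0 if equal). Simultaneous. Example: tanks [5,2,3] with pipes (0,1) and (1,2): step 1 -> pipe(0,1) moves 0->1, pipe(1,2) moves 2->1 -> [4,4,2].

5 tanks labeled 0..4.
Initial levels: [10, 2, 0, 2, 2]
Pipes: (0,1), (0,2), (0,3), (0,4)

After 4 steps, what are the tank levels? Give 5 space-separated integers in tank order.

Step 1: flows [0->1,0->2,0->3,0->4] -> levels [6 3 1 3 3]
Step 2: flows [0->1,0->2,0->3,0->4] -> levels [2 4 2 4 4]
Step 3: flows [1->0,0=2,3->0,4->0] -> levels [5 3 2 3 3]
Step 4: flows [0->1,0->2,0->3,0->4] -> levels [1 4 3 4 4]

Answer: 1 4 3 4 4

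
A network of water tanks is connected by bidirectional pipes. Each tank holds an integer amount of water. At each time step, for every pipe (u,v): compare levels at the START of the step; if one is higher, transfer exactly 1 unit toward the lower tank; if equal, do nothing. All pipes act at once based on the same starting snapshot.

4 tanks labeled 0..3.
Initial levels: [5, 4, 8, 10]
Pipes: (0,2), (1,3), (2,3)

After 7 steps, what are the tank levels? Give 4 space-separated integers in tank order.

Step 1: flows [2->0,3->1,3->2] -> levels [6 5 8 8]
Step 2: flows [2->0,3->1,2=3] -> levels [7 6 7 7]
Step 3: flows [0=2,3->1,2=3] -> levels [7 7 7 6]
Step 4: flows [0=2,1->3,2->3] -> levels [7 6 6 8]
Step 5: flows [0->2,3->1,3->2] -> levels [6 7 8 6]
Step 6: flows [2->0,1->3,2->3] -> levels [7 6 6 8]
  -> period-2 cycle: step 6 state = step 4 state
  -> state at step 7: (7-4) mod 2 = 1, same as step 5 -> [6 7 8 6]

Answer: 6 7 8 6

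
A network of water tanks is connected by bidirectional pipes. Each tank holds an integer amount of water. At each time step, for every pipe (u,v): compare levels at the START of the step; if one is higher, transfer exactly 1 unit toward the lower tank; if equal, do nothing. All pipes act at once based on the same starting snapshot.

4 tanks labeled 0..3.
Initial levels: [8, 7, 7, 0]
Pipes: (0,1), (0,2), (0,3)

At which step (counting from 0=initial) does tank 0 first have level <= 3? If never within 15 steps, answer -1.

Step 1: flows [0->1,0->2,0->3] -> levels [5 8 8 1]
Step 2: flows [1->0,2->0,0->3] -> levels [6 7 7 2]
Step 3: flows [1->0,2->0,0->3] -> levels [7 6 6 3]
Step 4: flows [0->1,0->2,0->3] -> levels [4 7 7 4]
Step 5: flows [1->0,2->0,0=3] -> levels [6 6 6 4]
Step 6: flows [0=1,0=2,0->3] -> levels [5 6 6 5]
Step 7: flows [1->0,2->0,0=3] -> levels [7 5 5 5]
Step 8: flows [0->1,0->2,0->3] -> levels [4 6 6 6]
Step 9: flows [1->0,2->0,3->0] -> levels [7 5 5 5]
  -> period-2 cycle (repeats step 7); tank 0 never drops to <=3
Tank 0 never reaches <=3 within 15 steps

Answer: -1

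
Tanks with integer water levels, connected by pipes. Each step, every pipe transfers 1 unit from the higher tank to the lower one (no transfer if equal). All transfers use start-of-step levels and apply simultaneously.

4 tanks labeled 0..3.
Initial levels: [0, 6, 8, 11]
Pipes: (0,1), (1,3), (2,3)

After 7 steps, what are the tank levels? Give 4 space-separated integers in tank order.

Answer: 6 6 6 7

Derivation:
Step 1: flows [1->0,3->1,3->2] -> levels [1 6 9 9]
Step 2: flows [1->0,3->1,2=3] -> levels [2 6 9 8]
Step 3: flows [1->0,3->1,2->3] -> levels [3 6 8 8]
Step 4: flows [1->0,3->1,2=3] -> levels [4 6 8 7]
Step 5: flows [1->0,3->1,2->3] -> levels [5 6 7 7]
Step 6: flows [1->0,3->1,2=3] -> levels [6 6 7 6]
Step 7: flows [0=1,1=3,2->3] -> levels [6 6 6 7]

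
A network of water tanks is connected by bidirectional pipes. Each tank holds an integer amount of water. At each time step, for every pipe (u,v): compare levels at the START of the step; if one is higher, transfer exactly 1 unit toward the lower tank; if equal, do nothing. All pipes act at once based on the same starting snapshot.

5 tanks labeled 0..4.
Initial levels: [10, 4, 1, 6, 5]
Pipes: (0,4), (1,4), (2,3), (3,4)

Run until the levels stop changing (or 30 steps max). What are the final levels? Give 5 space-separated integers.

Step 1: flows [0->4,4->1,3->2,3->4] -> levels [9 5 2 4 6]
Step 2: flows [0->4,4->1,3->2,4->3] -> levels [8 6 3 4 5]
Step 3: flows [0->4,1->4,3->2,4->3] -> levels [7 5 4 4 6]
Step 4: flows [0->4,4->1,2=3,4->3] -> levels [6 6 4 5 5]
Step 5: flows [0->4,1->4,3->2,3=4] -> levels [5 5 5 4 7]
Step 6: flows [4->0,4->1,2->3,4->3] -> levels [6 6 4 6 4]
Step 7: flows [0->4,1->4,3->2,3->4] -> levels [5 5 5 4 7]
  -> period-2 cycle: step 7 state = step 5 state; never stabilizes
  -> state at step 30: (30-5) mod 2 = 1, same as step 6 -> [6 6 4 6 4]

Answer: 6 6 4 6 4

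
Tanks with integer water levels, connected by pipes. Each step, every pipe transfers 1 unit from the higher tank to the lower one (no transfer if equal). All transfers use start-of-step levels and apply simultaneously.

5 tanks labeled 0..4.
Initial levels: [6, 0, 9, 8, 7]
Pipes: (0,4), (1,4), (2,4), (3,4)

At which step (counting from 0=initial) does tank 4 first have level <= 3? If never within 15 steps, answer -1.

Step 1: flows [4->0,4->1,2->4,3->4] -> levels [7 1 8 7 7]
Step 2: flows [0=4,4->1,2->4,3=4] -> levels [7 2 7 7 7]
Step 3: flows [0=4,4->1,2=4,3=4] -> levels [7 3 7 7 6]
Step 4: flows [0->4,4->1,2->4,3->4] -> levels [6 4 6 6 8]
Step 5: flows [4->0,4->1,4->2,4->3] -> levels [7 5 7 7 4]
Step 6: flows [0->4,1->4,2->4,3->4] -> levels [6 4 6 6 8]
  -> period-2 cycle (repeats step 4); tank 4 never drops to <=3
Tank 4 never reaches <=3 within 15 steps

Answer: -1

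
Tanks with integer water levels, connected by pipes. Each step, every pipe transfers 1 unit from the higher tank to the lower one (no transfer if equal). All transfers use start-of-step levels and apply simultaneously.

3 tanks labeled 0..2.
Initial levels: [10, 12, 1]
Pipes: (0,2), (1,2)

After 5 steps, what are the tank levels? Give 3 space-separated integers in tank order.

Answer: 8 8 7

Derivation:
Step 1: flows [0->2,1->2] -> levels [9 11 3]
Step 2: flows [0->2,1->2] -> levels [8 10 5]
Step 3: flows [0->2,1->2] -> levels [7 9 7]
Step 4: flows [0=2,1->2] -> levels [7 8 8]
Step 5: flows [2->0,1=2] -> levels [8 8 7]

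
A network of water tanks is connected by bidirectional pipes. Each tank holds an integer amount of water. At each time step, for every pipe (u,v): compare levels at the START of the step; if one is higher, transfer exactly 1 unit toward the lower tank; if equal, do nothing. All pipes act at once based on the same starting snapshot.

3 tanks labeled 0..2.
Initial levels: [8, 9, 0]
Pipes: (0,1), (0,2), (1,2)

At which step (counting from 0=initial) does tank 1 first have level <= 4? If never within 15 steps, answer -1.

Answer: -1

Derivation:
Step 1: flows [1->0,0->2,1->2] -> levels [8 7 2]
Step 2: flows [0->1,0->2,1->2] -> levels [6 7 4]
Step 3: flows [1->0,0->2,1->2] -> levels [6 5 6]
Step 4: flows [0->1,0=2,2->1] -> levels [5 7 5]
Step 5: flows [1->0,0=2,1->2] -> levels [6 5 6]
  -> period-2 cycle (repeats step 3); tank 1 never drops to <=4
Tank 1 never reaches <=4 within 15 steps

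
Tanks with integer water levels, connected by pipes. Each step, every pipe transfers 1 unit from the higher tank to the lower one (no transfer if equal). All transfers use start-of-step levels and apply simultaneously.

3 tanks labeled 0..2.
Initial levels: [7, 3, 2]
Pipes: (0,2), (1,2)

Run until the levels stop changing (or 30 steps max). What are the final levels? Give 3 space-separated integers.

Step 1: flows [0->2,1->2] -> levels [6 2 4]
Step 2: flows [0->2,2->1] -> levels [5 3 4]
Step 3: flows [0->2,2->1] -> levels [4 4 4]
Step 4: flows [0=2,1=2] -> levels [4 4 4]
  -> stable (no change)

Answer: 4 4 4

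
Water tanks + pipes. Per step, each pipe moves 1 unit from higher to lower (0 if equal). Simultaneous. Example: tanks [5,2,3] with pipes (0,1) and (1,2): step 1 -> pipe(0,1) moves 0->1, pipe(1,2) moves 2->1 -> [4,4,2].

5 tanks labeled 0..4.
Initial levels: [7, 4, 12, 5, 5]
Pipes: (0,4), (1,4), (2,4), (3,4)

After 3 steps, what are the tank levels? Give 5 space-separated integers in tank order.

Answer: 5 5 9 5 9

Derivation:
Step 1: flows [0->4,4->1,2->4,3=4] -> levels [6 5 11 5 6]
Step 2: flows [0=4,4->1,2->4,4->3] -> levels [6 6 10 6 5]
Step 3: flows [0->4,1->4,2->4,3->4] -> levels [5 5 9 5 9]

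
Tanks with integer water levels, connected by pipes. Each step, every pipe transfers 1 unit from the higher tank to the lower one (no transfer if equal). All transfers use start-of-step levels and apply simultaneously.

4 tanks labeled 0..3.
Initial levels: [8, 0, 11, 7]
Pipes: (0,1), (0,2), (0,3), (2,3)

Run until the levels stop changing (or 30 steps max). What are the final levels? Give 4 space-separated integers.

Step 1: flows [0->1,2->0,0->3,2->3] -> levels [7 1 9 9]
Step 2: flows [0->1,2->0,3->0,2=3] -> levels [8 2 8 8]
Step 3: flows [0->1,0=2,0=3,2=3] -> levels [7 3 8 8]
Step 4: flows [0->1,2->0,3->0,2=3] -> levels [8 4 7 7]
Step 5: flows [0->1,0->2,0->3,2=3] -> levels [5 5 8 8]
Step 6: flows [0=1,2->0,3->0,2=3] -> levels [7 5 7 7]
Step 7: flows [0->1,0=2,0=3,2=3] -> levels [6 6 7 7]
Step 8: flows [0=1,2->0,3->0,2=3] -> levels [8 6 6 6]
Step 9: flows [0->1,0->2,0->3,2=3] -> levels [5 7 7 7]
Step 10: flows [1->0,2->0,3->0,2=3] -> levels [8 6 6 6]
  -> period-2 cycle: step 10 state = step 8 state; never stabilizes
  -> state at step 30: (30-8) mod 2 = 0, same as step 8 -> [8 6 6 6]

Answer: 8 6 6 6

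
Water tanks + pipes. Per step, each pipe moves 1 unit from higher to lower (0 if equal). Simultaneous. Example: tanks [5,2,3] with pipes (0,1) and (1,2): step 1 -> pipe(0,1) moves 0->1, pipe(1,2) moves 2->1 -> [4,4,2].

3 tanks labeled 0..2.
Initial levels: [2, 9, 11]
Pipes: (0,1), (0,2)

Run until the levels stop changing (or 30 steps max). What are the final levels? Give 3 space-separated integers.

Answer: 6 8 8

Derivation:
Step 1: flows [1->0,2->0] -> levels [4 8 10]
Step 2: flows [1->0,2->0] -> levels [6 7 9]
Step 3: flows [1->0,2->0] -> levels [8 6 8]
Step 4: flows [0->1,0=2] -> levels [7 7 8]
Step 5: flows [0=1,2->0] -> levels [8 7 7]
Step 6: flows [0->1,0->2] -> levels [6 8 8]
Step 7: flows [1->0,2->0] -> levels [8 7 7]
  -> period-2 cycle: step 7 state = step 5 state; never stabilizes
  -> state at step 30: (30-5) mod 2 = 1, same as step 6 -> [6 8 8]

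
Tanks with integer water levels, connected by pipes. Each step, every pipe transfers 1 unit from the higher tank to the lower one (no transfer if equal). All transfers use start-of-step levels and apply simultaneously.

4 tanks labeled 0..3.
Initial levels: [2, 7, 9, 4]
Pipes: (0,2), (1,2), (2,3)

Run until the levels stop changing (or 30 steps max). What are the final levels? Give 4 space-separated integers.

Step 1: flows [2->0,2->1,2->3] -> levels [3 8 6 5]
Step 2: flows [2->0,1->2,2->3] -> levels [4 7 5 6]
Step 3: flows [2->0,1->2,3->2] -> levels [5 6 6 5]
Step 4: flows [2->0,1=2,2->3] -> levels [6 6 4 6]
Step 5: flows [0->2,1->2,3->2] -> levels [5 5 7 5]
Step 6: flows [2->0,2->1,2->3] -> levels [6 6 4 6]
  -> period-2 cycle: step 6 state = step 4 state; never stabilizes
  -> state at step 30: (30-4) mod 2 = 0, same as step 4 -> [6 6 4 6]

Answer: 6 6 4 6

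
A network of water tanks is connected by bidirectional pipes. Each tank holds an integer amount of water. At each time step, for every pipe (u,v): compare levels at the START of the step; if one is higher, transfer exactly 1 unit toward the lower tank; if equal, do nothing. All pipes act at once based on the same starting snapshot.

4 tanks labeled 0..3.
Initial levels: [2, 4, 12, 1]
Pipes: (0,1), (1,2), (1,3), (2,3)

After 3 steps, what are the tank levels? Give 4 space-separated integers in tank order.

Answer: 4 4 6 5

Derivation:
Step 1: flows [1->0,2->1,1->3,2->3] -> levels [3 3 10 3]
Step 2: flows [0=1,2->1,1=3,2->3] -> levels [3 4 8 4]
Step 3: flows [1->0,2->1,1=3,2->3] -> levels [4 4 6 5]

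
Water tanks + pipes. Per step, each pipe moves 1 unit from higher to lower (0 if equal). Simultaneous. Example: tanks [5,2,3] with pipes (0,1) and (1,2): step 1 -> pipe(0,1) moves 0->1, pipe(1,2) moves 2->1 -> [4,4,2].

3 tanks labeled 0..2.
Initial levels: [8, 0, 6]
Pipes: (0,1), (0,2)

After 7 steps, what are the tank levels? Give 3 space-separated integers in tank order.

Step 1: flows [0->1,0->2] -> levels [6 1 7]
Step 2: flows [0->1,2->0] -> levels [6 2 6]
Step 3: flows [0->1,0=2] -> levels [5 3 6]
Step 4: flows [0->1,2->0] -> levels [5 4 5]
Step 5: flows [0->1,0=2] -> levels [4 5 5]
Step 6: flows [1->0,2->0] -> levels [6 4 4]
Step 7: flows [0->1,0->2] -> levels [4 5 5]

Answer: 4 5 5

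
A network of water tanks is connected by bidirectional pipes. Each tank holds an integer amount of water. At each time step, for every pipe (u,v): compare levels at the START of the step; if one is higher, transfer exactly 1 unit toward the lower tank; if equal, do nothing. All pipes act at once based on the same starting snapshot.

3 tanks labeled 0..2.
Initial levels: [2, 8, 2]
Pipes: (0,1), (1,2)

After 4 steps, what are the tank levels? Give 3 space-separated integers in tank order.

Step 1: flows [1->0,1->2] -> levels [3 6 3]
Step 2: flows [1->0,1->2] -> levels [4 4 4]
Step 3: flows [0=1,1=2] -> levels [4 4 4]
  -> stable; steps 4..4 unchanged -> [4 4 4]

Answer: 4 4 4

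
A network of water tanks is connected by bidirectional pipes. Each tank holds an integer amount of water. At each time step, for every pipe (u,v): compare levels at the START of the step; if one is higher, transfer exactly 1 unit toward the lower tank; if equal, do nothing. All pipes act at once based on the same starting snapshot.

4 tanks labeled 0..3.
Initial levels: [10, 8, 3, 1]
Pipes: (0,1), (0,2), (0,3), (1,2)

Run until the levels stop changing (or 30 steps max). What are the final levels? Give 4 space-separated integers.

Answer: 4 6 6 6

Derivation:
Step 1: flows [0->1,0->2,0->3,1->2] -> levels [7 8 5 2]
Step 2: flows [1->0,0->2,0->3,1->2] -> levels [6 6 7 3]
Step 3: flows [0=1,2->0,0->3,2->1] -> levels [6 7 5 4]
Step 4: flows [1->0,0->2,0->3,1->2] -> levels [5 5 7 5]
Step 5: flows [0=1,2->0,0=3,2->1] -> levels [6 6 5 5]
Step 6: flows [0=1,0->2,0->3,1->2] -> levels [4 5 7 6]
Step 7: flows [1->0,2->0,3->0,2->1] -> levels [7 5 5 5]
Step 8: flows [0->1,0->2,0->3,1=2] -> levels [4 6 6 6]
Step 9: flows [1->0,2->0,3->0,1=2] -> levels [7 5 5 5]
  -> period-2 cycle: step 9 state = step 7 state; never stabilizes
  -> state at step 30: (30-7) mod 2 = 1, same as step 8 -> [4 6 6 6]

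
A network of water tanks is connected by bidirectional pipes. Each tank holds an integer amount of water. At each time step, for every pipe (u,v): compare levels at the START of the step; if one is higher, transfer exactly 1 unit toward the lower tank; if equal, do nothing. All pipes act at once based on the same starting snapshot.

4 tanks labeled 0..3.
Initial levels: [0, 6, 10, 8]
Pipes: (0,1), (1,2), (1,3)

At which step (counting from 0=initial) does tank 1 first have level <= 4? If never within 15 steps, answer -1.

Answer: 6

Derivation:
Step 1: flows [1->0,2->1,3->1] -> levels [1 7 9 7]
Step 2: flows [1->0,2->1,1=3] -> levels [2 7 8 7]
Step 3: flows [1->0,2->1,1=3] -> levels [3 7 7 7]
Step 4: flows [1->0,1=2,1=3] -> levels [4 6 7 7]
Step 5: flows [1->0,2->1,3->1] -> levels [5 7 6 6]
Step 6: flows [1->0,1->2,1->3] -> levels [6 4 7 7]
Tank 1 first reaches <=4 at step 6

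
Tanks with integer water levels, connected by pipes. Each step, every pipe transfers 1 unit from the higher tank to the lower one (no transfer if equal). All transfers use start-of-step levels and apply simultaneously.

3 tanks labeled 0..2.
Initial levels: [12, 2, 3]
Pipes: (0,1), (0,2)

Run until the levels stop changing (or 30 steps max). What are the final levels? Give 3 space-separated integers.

Answer: 5 6 6

Derivation:
Step 1: flows [0->1,0->2] -> levels [10 3 4]
Step 2: flows [0->1,0->2] -> levels [8 4 5]
Step 3: flows [0->1,0->2] -> levels [6 5 6]
Step 4: flows [0->1,0=2] -> levels [5 6 6]
Step 5: flows [1->0,2->0] -> levels [7 5 5]
Step 6: flows [0->1,0->2] -> levels [5 6 6]
  -> period-2 cycle: step 6 state = step 4 state; never stabilizes
  -> state at step 30: (30-4) mod 2 = 0, same as step 4 -> [5 6 6]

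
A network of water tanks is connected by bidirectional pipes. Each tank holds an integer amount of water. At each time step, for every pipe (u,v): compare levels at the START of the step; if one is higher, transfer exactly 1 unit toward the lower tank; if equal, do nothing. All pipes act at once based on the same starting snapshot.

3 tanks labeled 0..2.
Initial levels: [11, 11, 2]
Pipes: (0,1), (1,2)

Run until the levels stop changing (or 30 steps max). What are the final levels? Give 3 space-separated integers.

Answer: 8 8 8

Derivation:
Step 1: flows [0=1,1->2] -> levels [11 10 3]
Step 2: flows [0->1,1->2] -> levels [10 10 4]
Step 3: flows [0=1,1->2] -> levels [10 9 5]
Step 4: flows [0->1,1->2] -> levels [9 9 6]
Step 5: flows [0=1,1->2] -> levels [9 8 7]
Step 6: flows [0->1,1->2] -> levels [8 8 8]
Step 7: flows [0=1,1=2] -> levels [8 8 8]
  -> stable (no change)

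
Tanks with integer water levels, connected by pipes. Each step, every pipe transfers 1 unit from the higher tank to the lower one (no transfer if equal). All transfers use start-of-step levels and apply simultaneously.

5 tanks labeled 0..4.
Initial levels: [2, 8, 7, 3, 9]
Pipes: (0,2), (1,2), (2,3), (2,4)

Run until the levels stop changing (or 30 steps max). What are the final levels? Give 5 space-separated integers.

Step 1: flows [2->0,1->2,2->3,4->2] -> levels [3 7 7 4 8]
Step 2: flows [2->0,1=2,2->3,4->2] -> levels [4 7 6 5 7]
Step 3: flows [2->0,1->2,2->3,4->2] -> levels [5 6 6 6 6]
Step 4: flows [2->0,1=2,2=3,2=4] -> levels [6 6 5 6 6]
Step 5: flows [0->2,1->2,3->2,4->2] -> levels [5 5 9 5 5]
Step 6: flows [2->0,2->1,2->3,2->4] -> levels [6 6 5 6 6]
  -> period-2 cycle: step 6 state = step 4 state; never stabilizes
  -> state at step 30: (30-4) mod 2 = 0, same as step 4 -> [6 6 5 6 6]

Answer: 6 6 5 6 6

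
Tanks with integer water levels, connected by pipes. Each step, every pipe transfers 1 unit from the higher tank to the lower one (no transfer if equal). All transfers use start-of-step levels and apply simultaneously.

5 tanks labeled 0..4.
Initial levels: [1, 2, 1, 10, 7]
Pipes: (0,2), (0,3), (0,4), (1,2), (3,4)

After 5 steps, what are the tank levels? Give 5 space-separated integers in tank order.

Answer: 4 3 4 6 4

Derivation:
Step 1: flows [0=2,3->0,4->0,1->2,3->4] -> levels [3 1 2 8 7]
Step 2: flows [0->2,3->0,4->0,2->1,3->4] -> levels [4 2 2 6 7]
Step 3: flows [0->2,3->0,4->0,1=2,4->3] -> levels [5 2 3 6 5]
Step 4: flows [0->2,3->0,0=4,2->1,3->4] -> levels [5 3 3 4 6]
Step 5: flows [0->2,0->3,4->0,1=2,4->3] -> levels [4 3 4 6 4]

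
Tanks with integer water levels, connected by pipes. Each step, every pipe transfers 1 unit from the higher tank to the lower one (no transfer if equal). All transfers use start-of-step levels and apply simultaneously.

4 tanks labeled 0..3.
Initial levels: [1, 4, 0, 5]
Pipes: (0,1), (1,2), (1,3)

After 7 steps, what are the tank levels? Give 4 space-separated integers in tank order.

Step 1: flows [1->0,1->2,3->1] -> levels [2 3 1 4]
Step 2: flows [1->0,1->2,3->1] -> levels [3 2 2 3]
Step 3: flows [0->1,1=2,3->1] -> levels [2 4 2 2]
Step 4: flows [1->0,1->2,1->3] -> levels [3 1 3 3]
Step 5: flows [0->1,2->1,3->1] -> levels [2 4 2 2]
  -> period-2 cycle: step 5 state = step 3 state
  -> state at step 7: (7-3) mod 2 = 0, same as step 3 -> [2 4 2 2]

Answer: 2 4 2 2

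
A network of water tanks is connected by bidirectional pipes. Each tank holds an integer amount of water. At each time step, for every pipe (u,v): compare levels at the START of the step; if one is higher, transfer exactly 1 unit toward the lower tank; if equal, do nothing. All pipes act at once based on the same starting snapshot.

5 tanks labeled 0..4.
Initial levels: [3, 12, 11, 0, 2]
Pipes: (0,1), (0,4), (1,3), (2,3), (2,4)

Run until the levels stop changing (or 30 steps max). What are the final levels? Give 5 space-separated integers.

Answer: 7 5 7 5 4

Derivation:
Step 1: flows [1->0,0->4,1->3,2->3,2->4] -> levels [3 10 9 2 4]
Step 2: flows [1->0,4->0,1->3,2->3,2->4] -> levels [5 8 7 4 4]
Step 3: flows [1->0,0->4,1->3,2->3,2->4] -> levels [5 6 5 6 6]
Step 4: flows [1->0,4->0,1=3,3->2,4->2] -> levels [7 5 7 5 4]
Step 5: flows [0->1,0->4,1=3,2->3,2->4] -> levels [5 6 5 6 6]
  -> period-2 cycle: step 5 state = step 3 state; never stabilizes
  -> state at step 30: (30-3) mod 2 = 1, same as step 4 -> [7 5 7 5 4]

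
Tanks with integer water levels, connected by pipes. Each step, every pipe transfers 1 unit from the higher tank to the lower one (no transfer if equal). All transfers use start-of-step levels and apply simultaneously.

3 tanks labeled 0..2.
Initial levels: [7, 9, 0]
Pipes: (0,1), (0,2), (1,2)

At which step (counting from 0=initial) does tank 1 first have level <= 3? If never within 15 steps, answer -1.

Answer: -1

Derivation:
Step 1: flows [1->0,0->2,1->2] -> levels [7 7 2]
Step 2: flows [0=1,0->2,1->2] -> levels [6 6 4]
Step 3: flows [0=1,0->2,1->2] -> levels [5 5 6]
Step 4: flows [0=1,2->0,2->1] -> levels [6 6 4]
  -> period-2 cycle (repeats step 2); tank 1 never drops to <=3
Tank 1 never reaches <=3 within 15 steps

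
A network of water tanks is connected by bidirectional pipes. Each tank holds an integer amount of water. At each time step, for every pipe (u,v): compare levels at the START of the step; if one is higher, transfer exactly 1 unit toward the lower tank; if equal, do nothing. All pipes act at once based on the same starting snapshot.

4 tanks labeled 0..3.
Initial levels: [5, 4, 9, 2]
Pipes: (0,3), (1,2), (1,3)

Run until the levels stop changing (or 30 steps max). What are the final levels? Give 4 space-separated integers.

Step 1: flows [0->3,2->1,1->3] -> levels [4 4 8 4]
Step 2: flows [0=3,2->1,1=3] -> levels [4 5 7 4]
Step 3: flows [0=3,2->1,1->3] -> levels [4 5 6 5]
Step 4: flows [3->0,2->1,1=3] -> levels [5 6 5 4]
Step 5: flows [0->3,1->2,1->3] -> levels [4 4 6 6]
Step 6: flows [3->0,2->1,3->1] -> levels [5 6 5 4]
  -> period-2 cycle: step 6 state = step 4 state; never stabilizes
  -> state at step 30: (30-4) mod 2 = 0, same as step 4 -> [5 6 5 4]

Answer: 5 6 5 4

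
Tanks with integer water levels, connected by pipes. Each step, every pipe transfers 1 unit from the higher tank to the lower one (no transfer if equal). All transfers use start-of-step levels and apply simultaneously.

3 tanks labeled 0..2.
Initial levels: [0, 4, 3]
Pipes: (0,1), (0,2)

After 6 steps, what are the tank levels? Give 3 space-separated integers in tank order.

Answer: 3 2 2

Derivation:
Step 1: flows [1->0,2->0] -> levels [2 3 2]
Step 2: flows [1->0,0=2] -> levels [3 2 2]
Step 3: flows [0->1,0->2] -> levels [1 3 3]
Step 4: flows [1->0,2->0] -> levels [3 2 2]
  -> period-2 cycle: step 4 state = step 2 state
  -> state at step 6: (6-2) mod 2 = 0, same as step 2 -> [3 2 2]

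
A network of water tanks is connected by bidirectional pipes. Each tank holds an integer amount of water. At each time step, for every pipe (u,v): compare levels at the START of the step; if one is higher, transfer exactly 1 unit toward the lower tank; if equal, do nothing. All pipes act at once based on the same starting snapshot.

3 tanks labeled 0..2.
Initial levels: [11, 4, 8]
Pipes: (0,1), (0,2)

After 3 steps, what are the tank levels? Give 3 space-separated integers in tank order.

Step 1: flows [0->1,0->2] -> levels [9 5 9]
Step 2: flows [0->1,0=2] -> levels [8 6 9]
Step 3: flows [0->1,2->0] -> levels [8 7 8]

Answer: 8 7 8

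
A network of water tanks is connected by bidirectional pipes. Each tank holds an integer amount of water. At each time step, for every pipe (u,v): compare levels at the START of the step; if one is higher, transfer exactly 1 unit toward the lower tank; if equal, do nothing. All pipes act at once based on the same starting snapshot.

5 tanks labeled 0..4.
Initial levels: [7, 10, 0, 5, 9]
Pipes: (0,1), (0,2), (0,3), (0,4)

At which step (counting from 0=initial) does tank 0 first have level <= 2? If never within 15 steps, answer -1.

Answer: -1

Derivation:
Step 1: flows [1->0,0->2,0->3,4->0] -> levels [7 9 1 6 8]
Step 2: flows [1->0,0->2,0->3,4->0] -> levels [7 8 2 7 7]
Step 3: flows [1->0,0->2,0=3,0=4] -> levels [7 7 3 7 7]
Step 4: flows [0=1,0->2,0=3,0=4] -> levels [6 7 4 7 7]
Step 5: flows [1->0,0->2,3->0,4->0] -> levels [8 6 5 6 6]
Step 6: flows [0->1,0->2,0->3,0->4] -> levels [4 7 6 7 7]
Step 7: flows [1->0,2->0,3->0,4->0] -> levels [8 6 5 6 6]
  -> period-2 cycle (repeats step 5); tank 0 never drops to <=2
Tank 0 never reaches <=2 within 15 steps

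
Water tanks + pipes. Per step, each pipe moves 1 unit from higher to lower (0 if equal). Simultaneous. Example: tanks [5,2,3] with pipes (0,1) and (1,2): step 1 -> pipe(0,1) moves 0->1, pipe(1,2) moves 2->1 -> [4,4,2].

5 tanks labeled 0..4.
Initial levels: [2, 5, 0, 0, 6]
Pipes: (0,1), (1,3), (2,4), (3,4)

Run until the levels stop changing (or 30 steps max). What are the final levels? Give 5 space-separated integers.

Answer: 3 2 3 4 1

Derivation:
Step 1: flows [1->0,1->3,4->2,4->3] -> levels [3 3 1 2 4]
Step 2: flows [0=1,1->3,4->2,4->3] -> levels [3 2 2 4 2]
Step 3: flows [0->1,3->1,2=4,3->4] -> levels [2 4 2 2 3]
Step 4: flows [1->0,1->3,4->2,4->3] -> levels [3 2 3 4 1]
Step 5: flows [0->1,3->1,2->4,3->4] -> levels [2 4 2 2 3]
  -> period-2 cycle: step 5 state = step 3 state; never stabilizes
  -> state at step 30: (30-3) mod 2 = 1, same as step 4 -> [3 2 3 4 1]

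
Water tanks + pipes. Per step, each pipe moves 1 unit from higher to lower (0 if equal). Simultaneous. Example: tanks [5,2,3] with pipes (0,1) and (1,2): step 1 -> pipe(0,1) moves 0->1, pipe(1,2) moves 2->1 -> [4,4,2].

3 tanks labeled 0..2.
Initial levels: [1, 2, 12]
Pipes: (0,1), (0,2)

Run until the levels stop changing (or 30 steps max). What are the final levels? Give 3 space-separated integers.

Answer: 5 5 5

Derivation:
Step 1: flows [1->0,2->0] -> levels [3 1 11]
Step 2: flows [0->1,2->0] -> levels [3 2 10]
Step 3: flows [0->1,2->0] -> levels [3 3 9]
Step 4: flows [0=1,2->0] -> levels [4 3 8]
Step 5: flows [0->1,2->0] -> levels [4 4 7]
Step 6: flows [0=1,2->0] -> levels [5 4 6]
Step 7: flows [0->1,2->0] -> levels [5 5 5]
Step 8: flows [0=1,0=2] -> levels [5 5 5]
  -> stable (no change)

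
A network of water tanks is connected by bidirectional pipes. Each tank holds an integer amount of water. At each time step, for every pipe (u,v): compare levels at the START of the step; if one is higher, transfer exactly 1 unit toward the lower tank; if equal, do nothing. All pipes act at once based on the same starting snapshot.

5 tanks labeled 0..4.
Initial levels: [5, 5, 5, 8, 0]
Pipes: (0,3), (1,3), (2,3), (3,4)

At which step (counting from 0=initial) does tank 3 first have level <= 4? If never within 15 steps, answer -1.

Answer: 1

Derivation:
Step 1: flows [3->0,3->1,3->2,3->4] -> levels [6 6 6 4 1]
Tank 3 first reaches <=4 at step 1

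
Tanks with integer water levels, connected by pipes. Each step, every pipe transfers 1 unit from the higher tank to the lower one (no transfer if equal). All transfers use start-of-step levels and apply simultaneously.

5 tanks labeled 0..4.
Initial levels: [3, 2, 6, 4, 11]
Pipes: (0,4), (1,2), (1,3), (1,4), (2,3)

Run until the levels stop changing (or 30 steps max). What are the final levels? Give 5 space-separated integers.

Answer: 5 4 5 5 7

Derivation:
Step 1: flows [4->0,2->1,3->1,4->1,2->3] -> levels [4 5 4 4 9]
Step 2: flows [4->0,1->2,1->3,4->1,2=3] -> levels [5 4 5 5 7]
Step 3: flows [4->0,2->1,3->1,4->1,2=3] -> levels [6 7 4 4 5]
Step 4: flows [0->4,1->2,1->3,1->4,2=3] -> levels [5 4 5 5 7]
  -> period-2 cycle: step 4 state = step 2 state; never stabilizes
  -> state at step 30: (30-2) mod 2 = 0, same as step 2 -> [5 4 5 5 7]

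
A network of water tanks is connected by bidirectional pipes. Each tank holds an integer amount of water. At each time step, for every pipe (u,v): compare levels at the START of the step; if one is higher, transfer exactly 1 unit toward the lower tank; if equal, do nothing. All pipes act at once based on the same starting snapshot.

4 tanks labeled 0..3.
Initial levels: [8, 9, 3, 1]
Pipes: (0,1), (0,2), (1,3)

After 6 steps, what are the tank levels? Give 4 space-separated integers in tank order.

Answer: 4 6 6 5

Derivation:
Step 1: flows [1->0,0->2,1->3] -> levels [8 7 4 2]
Step 2: flows [0->1,0->2,1->3] -> levels [6 7 5 3]
Step 3: flows [1->0,0->2,1->3] -> levels [6 5 6 4]
Step 4: flows [0->1,0=2,1->3] -> levels [5 5 6 5]
Step 5: flows [0=1,2->0,1=3] -> levels [6 5 5 5]
Step 6: flows [0->1,0->2,1=3] -> levels [4 6 6 5]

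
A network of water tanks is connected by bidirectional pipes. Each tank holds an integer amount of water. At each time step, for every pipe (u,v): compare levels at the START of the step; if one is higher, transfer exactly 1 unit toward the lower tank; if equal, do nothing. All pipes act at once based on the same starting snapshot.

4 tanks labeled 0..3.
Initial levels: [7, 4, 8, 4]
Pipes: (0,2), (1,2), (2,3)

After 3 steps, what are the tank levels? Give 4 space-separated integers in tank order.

Step 1: flows [2->0,2->1,2->3] -> levels [8 5 5 5]
Step 2: flows [0->2,1=2,2=3] -> levels [7 5 6 5]
Step 3: flows [0->2,2->1,2->3] -> levels [6 6 5 6]

Answer: 6 6 5 6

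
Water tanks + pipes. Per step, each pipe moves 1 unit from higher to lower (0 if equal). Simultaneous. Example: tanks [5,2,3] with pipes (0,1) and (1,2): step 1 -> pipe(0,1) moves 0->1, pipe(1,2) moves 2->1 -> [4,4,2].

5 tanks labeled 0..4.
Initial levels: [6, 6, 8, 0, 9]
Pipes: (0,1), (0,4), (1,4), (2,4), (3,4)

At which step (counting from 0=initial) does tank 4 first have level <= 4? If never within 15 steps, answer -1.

Answer: 5

Derivation:
Step 1: flows [0=1,4->0,4->1,4->2,4->3] -> levels [7 7 9 1 5]
Step 2: flows [0=1,0->4,1->4,2->4,4->3] -> levels [6 6 8 2 7]
Step 3: flows [0=1,4->0,4->1,2->4,4->3] -> levels [7 7 7 3 5]
Step 4: flows [0=1,0->4,1->4,2->4,4->3] -> levels [6 6 6 4 7]
Step 5: flows [0=1,4->0,4->1,4->2,4->3] -> levels [7 7 7 5 3]
Tank 4 first reaches <=4 at step 5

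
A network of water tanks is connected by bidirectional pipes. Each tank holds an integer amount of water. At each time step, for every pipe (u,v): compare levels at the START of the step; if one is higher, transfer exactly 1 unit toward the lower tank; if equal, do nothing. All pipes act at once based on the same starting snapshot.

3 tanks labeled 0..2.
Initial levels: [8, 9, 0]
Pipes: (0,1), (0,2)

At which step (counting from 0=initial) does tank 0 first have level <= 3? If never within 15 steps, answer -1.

Step 1: flows [1->0,0->2] -> levels [8 8 1]
Step 2: flows [0=1,0->2] -> levels [7 8 2]
Step 3: flows [1->0,0->2] -> levels [7 7 3]
Step 4: flows [0=1,0->2] -> levels [6 7 4]
Step 5: flows [1->0,0->2] -> levels [6 6 5]
Step 6: flows [0=1,0->2] -> levels [5 6 6]
Step 7: flows [1->0,2->0] -> levels [7 5 5]
Step 8: flows [0->1,0->2] -> levels [5 6 6]
  -> period-2 cycle (repeats step 6); tank 0 never drops to <=3
Tank 0 never reaches <=3 within 15 steps

Answer: -1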